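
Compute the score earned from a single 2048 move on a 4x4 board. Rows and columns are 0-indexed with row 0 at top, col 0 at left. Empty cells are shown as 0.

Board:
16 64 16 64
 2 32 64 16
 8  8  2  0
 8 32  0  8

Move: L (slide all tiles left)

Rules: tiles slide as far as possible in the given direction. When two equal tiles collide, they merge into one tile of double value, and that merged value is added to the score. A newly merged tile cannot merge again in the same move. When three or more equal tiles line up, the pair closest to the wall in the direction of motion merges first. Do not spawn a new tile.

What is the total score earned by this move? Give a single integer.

Slide left:
row 0: [16, 64, 16, 64] -> [16, 64, 16, 64]  score +0 (running 0)
row 1: [2, 32, 64, 16] -> [2, 32, 64, 16]  score +0 (running 0)
row 2: [8, 8, 2, 0] -> [16, 2, 0, 0]  score +16 (running 16)
row 3: [8, 32, 0, 8] -> [8, 32, 8, 0]  score +0 (running 16)
Board after move:
16 64 16 64
 2 32 64 16
16  2  0  0
 8 32  8  0

Answer: 16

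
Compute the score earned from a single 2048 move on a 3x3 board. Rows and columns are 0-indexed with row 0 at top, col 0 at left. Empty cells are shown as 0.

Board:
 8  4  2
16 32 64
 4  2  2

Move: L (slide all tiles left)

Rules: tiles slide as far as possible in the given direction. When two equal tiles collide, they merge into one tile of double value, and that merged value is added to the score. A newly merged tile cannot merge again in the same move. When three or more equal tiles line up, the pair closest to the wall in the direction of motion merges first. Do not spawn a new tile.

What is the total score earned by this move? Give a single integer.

Slide left:
row 0: [8, 4, 2] -> [8, 4, 2]  score +0 (running 0)
row 1: [16, 32, 64] -> [16, 32, 64]  score +0 (running 0)
row 2: [4, 2, 2] -> [4, 4, 0]  score +4 (running 4)
Board after move:
 8  4  2
16 32 64
 4  4  0

Answer: 4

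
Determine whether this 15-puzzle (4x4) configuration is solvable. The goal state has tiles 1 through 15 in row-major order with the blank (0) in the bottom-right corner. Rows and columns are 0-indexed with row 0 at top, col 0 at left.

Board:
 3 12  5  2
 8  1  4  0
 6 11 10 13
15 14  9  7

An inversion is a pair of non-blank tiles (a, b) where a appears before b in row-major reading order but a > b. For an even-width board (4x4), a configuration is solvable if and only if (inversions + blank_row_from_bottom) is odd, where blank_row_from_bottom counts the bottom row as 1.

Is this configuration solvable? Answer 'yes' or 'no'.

Inversions: 33
Blank is in row 1 (0-indexed from top), which is row 3 counting from the bottom (bottom = 1).
33 + 3 = 36, which is even, so the puzzle is not solvable.

Answer: no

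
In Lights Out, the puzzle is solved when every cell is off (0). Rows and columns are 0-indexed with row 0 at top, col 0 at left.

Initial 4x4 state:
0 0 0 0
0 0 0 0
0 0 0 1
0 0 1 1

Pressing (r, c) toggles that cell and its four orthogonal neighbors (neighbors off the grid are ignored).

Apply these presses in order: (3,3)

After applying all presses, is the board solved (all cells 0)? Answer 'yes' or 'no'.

Answer: yes

Derivation:
After press 1 at (3,3):
0 0 0 0
0 0 0 0
0 0 0 0
0 0 0 0

Lights still on: 0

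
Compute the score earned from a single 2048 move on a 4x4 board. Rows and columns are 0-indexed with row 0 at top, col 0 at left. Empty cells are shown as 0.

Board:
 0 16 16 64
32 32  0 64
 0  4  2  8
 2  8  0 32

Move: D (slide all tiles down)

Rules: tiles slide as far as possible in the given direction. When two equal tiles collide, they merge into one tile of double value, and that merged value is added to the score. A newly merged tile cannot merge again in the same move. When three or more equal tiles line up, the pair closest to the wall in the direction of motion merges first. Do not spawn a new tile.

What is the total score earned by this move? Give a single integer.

Slide down:
col 0: [0, 32, 0, 2] -> [0, 0, 32, 2]  score +0 (running 0)
col 1: [16, 32, 4, 8] -> [16, 32, 4, 8]  score +0 (running 0)
col 2: [16, 0, 2, 0] -> [0, 0, 16, 2]  score +0 (running 0)
col 3: [64, 64, 8, 32] -> [0, 128, 8, 32]  score +128 (running 128)
Board after move:
  0  16   0   0
  0  32   0 128
 32   4  16   8
  2   8   2  32

Answer: 128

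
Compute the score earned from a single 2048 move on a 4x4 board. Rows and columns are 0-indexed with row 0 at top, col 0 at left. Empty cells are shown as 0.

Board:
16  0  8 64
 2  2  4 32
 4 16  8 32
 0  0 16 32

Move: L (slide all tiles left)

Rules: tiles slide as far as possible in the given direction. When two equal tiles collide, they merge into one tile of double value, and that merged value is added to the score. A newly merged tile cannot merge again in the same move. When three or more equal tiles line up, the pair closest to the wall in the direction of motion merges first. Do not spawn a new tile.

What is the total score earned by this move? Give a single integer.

Slide left:
row 0: [16, 0, 8, 64] -> [16, 8, 64, 0]  score +0 (running 0)
row 1: [2, 2, 4, 32] -> [4, 4, 32, 0]  score +4 (running 4)
row 2: [4, 16, 8, 32] -> [4, 16, 8, 32]  score +0 (running 4)
row 3: [0, 0, 16, 32] -> [16, 32, 0, 0]  score +0 (running 4)
Board after move:
16  8 64  0
 4  4 32  0
 4 16  8 32
16 32  0  0

Answer: 4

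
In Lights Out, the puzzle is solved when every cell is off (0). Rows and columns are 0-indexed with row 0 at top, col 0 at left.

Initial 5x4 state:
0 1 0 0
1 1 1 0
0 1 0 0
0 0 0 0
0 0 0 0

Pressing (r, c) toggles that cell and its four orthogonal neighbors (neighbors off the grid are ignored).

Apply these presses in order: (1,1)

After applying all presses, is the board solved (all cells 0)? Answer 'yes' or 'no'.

Answer: yes

Derivation:
After press 1 at (1,1):
0 0 0 0
0 0 0 0
0 0 0 0
0 0 0 0
0 0 0 0

Lights still on: 0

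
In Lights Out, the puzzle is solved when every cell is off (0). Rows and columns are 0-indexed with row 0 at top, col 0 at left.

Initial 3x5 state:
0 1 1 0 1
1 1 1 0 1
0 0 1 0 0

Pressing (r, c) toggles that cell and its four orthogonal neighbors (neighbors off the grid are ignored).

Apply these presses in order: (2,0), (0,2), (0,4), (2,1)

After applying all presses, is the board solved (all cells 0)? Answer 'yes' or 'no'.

Answer: yes

Derivation:
After press 1 at (2,0):
0 1 1 0 1
0 1 1 0 1
1 1 1 0 0

After press 2 at (0,2):
0 0 0 1 1
0 1 0 0 1
1 1 1 0 0

After press 3 at (0,4):
0 0 0 0 0
0 1 0 0 0
1 1 1 0 0

After press 4 at (2,1):
0 0 0 0 0
0 0 0 0 0
0 0 0 0 0

Lights still on: 0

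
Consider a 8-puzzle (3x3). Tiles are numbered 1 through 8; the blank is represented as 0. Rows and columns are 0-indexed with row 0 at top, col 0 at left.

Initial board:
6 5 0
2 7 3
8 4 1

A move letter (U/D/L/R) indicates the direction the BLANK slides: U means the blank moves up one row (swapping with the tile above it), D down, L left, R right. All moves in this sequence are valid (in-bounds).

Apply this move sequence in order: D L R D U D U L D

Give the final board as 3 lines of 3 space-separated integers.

Answer: 6 5 3
2 4 7
8 0 1

Derivation:
After move 1 (D):
6 5 3
2 7 0
8 4 1

After move 2 (L):
6 5 3
2 0 7
8 4 1

After move 3 (R):
6 5 3
2 7 0
8 4 1

After move 4 (D):
6 5 3
2 7 1
8 4 0

After move 5 (U):
6 5 3
2 7 0
8 4 1

After move 6 (D):
6 5 3
2 7 1
8 4 0

After move 7 (U):
6 5 3
2 7 0
8 4 1

After move 8 (L):
6 5 3
2 0 7
8 4 1

After move 9 (D):
6 5 3
2 4 7
8 0 1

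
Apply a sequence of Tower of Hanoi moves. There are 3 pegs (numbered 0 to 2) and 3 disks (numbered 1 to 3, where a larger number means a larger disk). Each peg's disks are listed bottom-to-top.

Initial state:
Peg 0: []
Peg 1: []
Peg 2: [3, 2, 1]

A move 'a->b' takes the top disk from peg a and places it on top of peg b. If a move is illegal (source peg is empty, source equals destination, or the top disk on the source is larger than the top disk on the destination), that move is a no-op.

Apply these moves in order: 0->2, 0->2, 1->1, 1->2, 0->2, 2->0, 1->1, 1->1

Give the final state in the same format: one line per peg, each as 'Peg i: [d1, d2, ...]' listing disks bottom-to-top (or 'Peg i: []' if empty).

Answer: Peg 0: [1]
Peg 1: []
Peg 2: [3, 2]

Derivation:
After move 1 (0->2):
Peg 0: []
Peg 1: []
Peg 2: [3, 2, 1]

After move 2 (0->2):
Peg 0: []
Peg 1: []
Peg 2: [3, 2, 1]

After move 3 (1->1):
Peg 0: []
Peg 1: []
Peg 2: [3, 2, 1]

After move 4 (1->2):
Peg 0: []
Peg 1: []
Peg 2: [3, 2, 1]

After move 5 (0->2):
Peg 0: []
Peg 1: []
Peg 2: [3, 2, 1]

After move 6 (2->0):
Peg 0: [1]
Peg 1: []
Peg 2: [3, 2]

After move 7 (1->1):
Peg 0: [1]
Peg 1: []
Peg 2: [3, 2]

After move 8 (1->1):
Peg 0: [1]
Peg 1: []
Peg 2: [3, 2]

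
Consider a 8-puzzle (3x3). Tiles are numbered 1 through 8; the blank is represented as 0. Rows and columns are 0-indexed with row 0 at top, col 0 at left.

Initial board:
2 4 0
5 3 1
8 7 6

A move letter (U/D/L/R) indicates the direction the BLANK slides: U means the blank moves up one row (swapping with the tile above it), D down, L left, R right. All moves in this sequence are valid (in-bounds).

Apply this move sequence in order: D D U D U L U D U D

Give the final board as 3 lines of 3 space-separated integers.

After move 1 (D):
2 4 1
5 3 0
8 7 6

After move 2 (D):
2 4 1
5 3 6
8 7 0

After move 3 (U):
2 4 1
5 3 0
8 7 6

After move 4 (D):
2 4 1
5 3 6
8 7 0

After move 5 (U):
2 4 1
5 3 0
8 7 6

After move 6 (L):
2 4 1
5 0 3
8 7 6

After move 7 (U):
2 0 1
5 4 3
8 7 6

After move 8 (D):
2 4 1
5 0 3
8 7 6

After move 9 (U):
2 0 1
5 4 3
8 7 6

After move 10 (D):
2 4 1
5 0 3
8 7 6

Answer: 2 4 1
5 0 3
8 7 6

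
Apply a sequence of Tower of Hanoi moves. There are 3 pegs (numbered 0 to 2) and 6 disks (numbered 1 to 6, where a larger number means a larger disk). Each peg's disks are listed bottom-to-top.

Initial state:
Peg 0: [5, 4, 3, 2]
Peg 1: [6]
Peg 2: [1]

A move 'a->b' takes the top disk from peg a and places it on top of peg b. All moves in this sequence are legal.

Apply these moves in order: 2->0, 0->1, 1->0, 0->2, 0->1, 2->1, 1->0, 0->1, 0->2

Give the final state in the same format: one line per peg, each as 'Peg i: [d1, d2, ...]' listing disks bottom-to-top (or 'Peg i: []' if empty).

Answer: Peg 0: [5, 4]
Peg 1: [6, 2, 1]
Peg 2: [3]

Derivation:
After move 1 (2->0):
Peg 0: [5, 4, 3, 2, 1]
Peg 1: [6]
Peg 2: []

After move 2 (0->1):
Peg 0: [5, 4, 3, 2]
Peg 1: [6, 1]
Peg 2: []

After move 3 (1->0):
Peg 0: [5, 4, 3, 2, 1]
Peg 1: [6]
Peg 2: []

After move 4 (0->2):
Peg 0: [5, 4, 3, 2]
Peg 1: [6]
Peg 2: [1]

After move 5 (0->1):
Peg 0: [5, 4, 3]
Peg 1: [6, 2]
Peg 2: [1]

After move 6 (2->1):
Peg 0: [5, 4, 3]
Peg 1: [6, 2, 1]
Peg 2: []

After move 7 (1->0):
Peg 0: [5, 4, 3, 1]
Peg 1: [6, 2]
Peg 2: []

After move 8 (0->1):
Peg 0: [5, 4, 3]
Peg 1: [6, 2, 1]
Peg 2: []

After move 9 (0->2):
Peg 0: [5, 4]
Peg 1: [6, 2, 1]
Peg 2: [3]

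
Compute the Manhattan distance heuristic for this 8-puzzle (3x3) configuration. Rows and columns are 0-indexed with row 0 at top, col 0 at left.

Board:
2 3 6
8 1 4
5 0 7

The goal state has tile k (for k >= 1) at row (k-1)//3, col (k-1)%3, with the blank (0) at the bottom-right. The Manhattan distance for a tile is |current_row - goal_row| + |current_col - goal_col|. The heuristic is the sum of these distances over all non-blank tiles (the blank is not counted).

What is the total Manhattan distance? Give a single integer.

Answer: 13

Derivation:
Tile 2: (0,0)->(0,1) = 1
Tile 3: (0,1)->(0,2) = 1
Tile 6: (0,2)->(1,2) = 1
Tile 8: (1,0)->(2,1) = 2
Tile 1: (1,1)->(0,0) = 2
Tile 4: (1,2)->(1,0) = 2
Tile 5: (2,0)->(1,1) = 2
Tile 7: (2,2)->(2,0) = 2
Sum: 1 + 1 + 1 + 2 + 2 + 2 + 2 + 2 = 13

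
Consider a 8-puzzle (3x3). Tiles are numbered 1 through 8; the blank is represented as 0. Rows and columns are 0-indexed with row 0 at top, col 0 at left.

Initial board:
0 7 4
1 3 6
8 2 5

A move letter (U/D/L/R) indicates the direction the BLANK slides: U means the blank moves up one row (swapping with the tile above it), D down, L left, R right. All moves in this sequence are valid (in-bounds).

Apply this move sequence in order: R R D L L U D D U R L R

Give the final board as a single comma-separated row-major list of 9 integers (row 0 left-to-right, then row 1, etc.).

After move 1 (R):
7 0 4
1 3 6
8 2 5

After move 2 (R):
7 4 0
1 3 6
8 2 5

After move 3 (D):
7 4 6
1 3 0
8 2 5

After move 4 (L):
7 4 6
1 0 3
8 2 5

After move 5 (L):
7 4 6
0 1 3
8 2 5

After move 6 (U):
0 4 6
7 1 3
8 2 5

After move 7 (D):
7 4 6
0 1 3
8 2 5

After move 8 (D):
7 4 6
8 1 3
0 2 5

After move 9 (U):
7 4 6
0 1 3
8 2 5

After move 10 (R):
7 4 6
1 0 3
8 2 5

After move 11 (L):
7 4 6
0 1 3
8 2 5

After move 12 (R):
7 4 6
1 0 3
8 2 5

Answer: 7, 4, 6, 1, 0, 3, 8, 2, 5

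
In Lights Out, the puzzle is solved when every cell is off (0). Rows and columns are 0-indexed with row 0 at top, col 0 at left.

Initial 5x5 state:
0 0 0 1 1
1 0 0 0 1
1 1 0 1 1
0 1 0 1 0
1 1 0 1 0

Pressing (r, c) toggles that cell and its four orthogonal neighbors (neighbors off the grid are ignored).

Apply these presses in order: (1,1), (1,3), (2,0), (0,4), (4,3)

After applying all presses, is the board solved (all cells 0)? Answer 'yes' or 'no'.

After press 1 at (1,1):
0 1 0 1 1
0 1 1 0 1
1 0 0 1 1
0 1 0 1 0
1 1 0 1 0

After press 2 at (1,3):
0 1 0 0 1
0 1 0 1 0
1 0 0 0 1
0 1 0 1 0
1 1 0 1 0

After press 3 at (2,0):
0 1 0 0 1
1 1 0 1 0
0 1 0 0 1
1 1 0 1 0
1 1 0 1 0

After press 4 at (0,4):
0 1 0 1 0
1 1 0 1 1
0 1 0 0 1
1 1 0 1 0
1 1 0 1 0

After press 5 at (4,3):
0 1 0 1 0
1 1 0 1 1
0 1 0 0 1
1 1 0 0 0
1 1 1 0 1

Lights still on: 14

Answer: no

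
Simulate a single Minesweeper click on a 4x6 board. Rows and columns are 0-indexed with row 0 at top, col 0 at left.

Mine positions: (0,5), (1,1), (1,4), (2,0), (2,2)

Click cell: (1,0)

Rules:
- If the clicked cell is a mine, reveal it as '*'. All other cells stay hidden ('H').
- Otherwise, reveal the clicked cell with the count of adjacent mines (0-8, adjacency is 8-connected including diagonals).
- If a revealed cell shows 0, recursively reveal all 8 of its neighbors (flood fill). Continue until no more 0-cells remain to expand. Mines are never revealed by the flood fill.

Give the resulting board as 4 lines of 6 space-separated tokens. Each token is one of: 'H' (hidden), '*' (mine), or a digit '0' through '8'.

H H H H H H
2 H H H H H
H H H H H H
H H H H H H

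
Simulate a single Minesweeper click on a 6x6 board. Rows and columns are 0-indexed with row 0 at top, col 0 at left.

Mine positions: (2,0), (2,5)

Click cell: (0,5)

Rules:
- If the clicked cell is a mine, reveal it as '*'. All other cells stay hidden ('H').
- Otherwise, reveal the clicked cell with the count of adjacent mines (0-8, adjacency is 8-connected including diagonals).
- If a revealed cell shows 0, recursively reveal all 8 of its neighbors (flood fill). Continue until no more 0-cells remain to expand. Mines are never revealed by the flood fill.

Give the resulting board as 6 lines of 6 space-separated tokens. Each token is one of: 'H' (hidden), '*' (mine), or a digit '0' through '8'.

0 0 0 0 0 0
1 1 0 0 1 1
H 1 0 0 1 H
1 1 0 0 1 1
0 0 0 0 0 0
0 0 0 0 0 0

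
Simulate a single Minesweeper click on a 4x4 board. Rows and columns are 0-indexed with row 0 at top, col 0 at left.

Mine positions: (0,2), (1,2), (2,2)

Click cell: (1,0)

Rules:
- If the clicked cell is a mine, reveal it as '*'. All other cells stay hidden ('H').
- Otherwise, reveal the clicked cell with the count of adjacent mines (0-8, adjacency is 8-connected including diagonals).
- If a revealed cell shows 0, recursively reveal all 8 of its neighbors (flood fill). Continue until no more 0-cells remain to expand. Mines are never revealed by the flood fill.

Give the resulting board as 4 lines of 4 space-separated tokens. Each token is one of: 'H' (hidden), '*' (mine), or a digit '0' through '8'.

0 2 H H
0 3 H H
0 2 H H
0 1 H H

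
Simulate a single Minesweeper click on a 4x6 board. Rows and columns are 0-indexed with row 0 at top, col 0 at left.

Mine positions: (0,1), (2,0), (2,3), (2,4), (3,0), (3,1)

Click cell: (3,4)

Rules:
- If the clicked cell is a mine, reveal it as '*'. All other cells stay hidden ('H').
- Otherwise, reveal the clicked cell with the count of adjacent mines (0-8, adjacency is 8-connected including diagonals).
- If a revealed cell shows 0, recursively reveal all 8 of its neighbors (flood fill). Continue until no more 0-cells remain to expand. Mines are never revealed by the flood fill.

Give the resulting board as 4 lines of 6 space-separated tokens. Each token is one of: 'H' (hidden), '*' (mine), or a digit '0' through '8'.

H H H H H H
H H H H H H
H H H H H H
H H H H 2 H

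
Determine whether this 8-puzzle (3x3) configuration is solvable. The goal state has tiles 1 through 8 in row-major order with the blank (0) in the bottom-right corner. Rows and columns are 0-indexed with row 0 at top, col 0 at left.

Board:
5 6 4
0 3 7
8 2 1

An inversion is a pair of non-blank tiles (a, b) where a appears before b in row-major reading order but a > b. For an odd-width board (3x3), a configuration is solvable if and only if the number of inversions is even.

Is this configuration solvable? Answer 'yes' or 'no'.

Answer: yes

Derivation:
Inversions (pairs i<j in row-major order where tile[i] > tile[j] > 0): 18
18 is even, so the puzzle is solvable.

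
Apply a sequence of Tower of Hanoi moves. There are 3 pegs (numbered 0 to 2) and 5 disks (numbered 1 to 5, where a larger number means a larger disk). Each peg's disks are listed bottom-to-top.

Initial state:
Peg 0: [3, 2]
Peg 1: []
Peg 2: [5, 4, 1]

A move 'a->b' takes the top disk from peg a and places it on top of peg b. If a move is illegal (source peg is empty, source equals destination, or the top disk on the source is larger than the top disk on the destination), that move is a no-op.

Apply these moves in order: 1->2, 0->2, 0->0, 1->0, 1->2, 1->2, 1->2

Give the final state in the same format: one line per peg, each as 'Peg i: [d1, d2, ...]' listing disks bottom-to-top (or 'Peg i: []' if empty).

Answer: Peg 0: [3, 2]
Peg 1: []
Peg 2: [5, 4, 1]

Derivation:
After move 1 (1->2):
Peg 0: [3, 2]
Peg 1: []
Peg 2: [5, 4, 1]

After move 2 (0->2):
Peg 0: [3, 2]
Peg 1: []
Peg 2: [5, 4, 1]

After move 3 (0->0):
Peg 0: [3, 2]
Peg 1: []
Peg 2: [5, 4, 1]

After move 4 (1->0):
Peg 0: [3, 2]
Peg 1: []
Peg 2: [5, 4, 1]

After move 5 (1->2):
Peg 0: [3, 2]
Peg 1: []
Peg 2: [5, 4, 1]

After move 6 (1->2):
Peg 0: [3, 2]
Peg 1: []
Peg 2: [5, 4, 1]

After move 7 (1->2):
Peg 0: [3, 2]
Peg 1: []
Peg 2: [5, 4, 1]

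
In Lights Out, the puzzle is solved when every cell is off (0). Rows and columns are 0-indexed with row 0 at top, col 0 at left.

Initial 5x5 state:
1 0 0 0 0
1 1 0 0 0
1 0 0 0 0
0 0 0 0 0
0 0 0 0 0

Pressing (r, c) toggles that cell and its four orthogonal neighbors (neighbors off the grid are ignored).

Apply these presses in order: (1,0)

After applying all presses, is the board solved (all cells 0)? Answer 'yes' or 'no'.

Answer: yes

Derivation:
After press 1 at (1,0):
0 0 0 0 0
0 0 0 0 0
0 0 0 0 0
0 0 0 0 0
0 0 0 0 0

Lights still on: 0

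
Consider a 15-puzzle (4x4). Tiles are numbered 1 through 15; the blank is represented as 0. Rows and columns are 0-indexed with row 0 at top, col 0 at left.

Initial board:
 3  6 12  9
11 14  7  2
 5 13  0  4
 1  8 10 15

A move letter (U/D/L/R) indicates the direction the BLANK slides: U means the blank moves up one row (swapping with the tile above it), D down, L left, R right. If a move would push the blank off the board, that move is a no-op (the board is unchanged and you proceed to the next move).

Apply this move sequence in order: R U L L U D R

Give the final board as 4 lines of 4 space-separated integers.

Answer:  3  6 12  9
11 14  0  7
 5 13  4  2
 1  8 10 15

Derivation:
After move 1 (R):
 3  6 12  9
11 14  7  2
 5 13  4  0
 1  8 10 15

After move 2 (U):
 3  6 12  9
11 14  7  0
 5 13  4  2
 1  8 10 15

After move 3 (L):
 3  6 12  9
11 14  0  7
 5 13  4  2
 1  8 10 15

After move 4 (L):
 3  6 12  9
11  0 14  7
 5 13  4  2
 1  8 10 15

After move 5 (U):
 3  0 12  9
11  6 14  7
 5 13  4  2
 1  8 10 15

After move 6 (D):
 3  6 12  9
11  0 14  7
 5 13  4  2
 1  8 10 15

After move 7 (R):
 3  6 12  9
11 14  0  7
 5 13  4  2
 1  8 10 15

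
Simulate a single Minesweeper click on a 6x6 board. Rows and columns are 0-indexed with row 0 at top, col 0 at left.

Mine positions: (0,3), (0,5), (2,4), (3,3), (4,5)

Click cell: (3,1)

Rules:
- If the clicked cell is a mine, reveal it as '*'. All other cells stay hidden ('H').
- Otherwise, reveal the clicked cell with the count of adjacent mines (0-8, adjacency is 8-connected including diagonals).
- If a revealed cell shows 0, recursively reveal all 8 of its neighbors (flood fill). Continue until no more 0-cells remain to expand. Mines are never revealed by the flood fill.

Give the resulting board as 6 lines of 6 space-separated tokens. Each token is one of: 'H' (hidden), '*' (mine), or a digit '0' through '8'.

0 0 1 H H H
0 0 1 H H H
0 0 1 H H H
0 0 1 H H H
0 0 1 1 2 H
0 0 0 0 1 H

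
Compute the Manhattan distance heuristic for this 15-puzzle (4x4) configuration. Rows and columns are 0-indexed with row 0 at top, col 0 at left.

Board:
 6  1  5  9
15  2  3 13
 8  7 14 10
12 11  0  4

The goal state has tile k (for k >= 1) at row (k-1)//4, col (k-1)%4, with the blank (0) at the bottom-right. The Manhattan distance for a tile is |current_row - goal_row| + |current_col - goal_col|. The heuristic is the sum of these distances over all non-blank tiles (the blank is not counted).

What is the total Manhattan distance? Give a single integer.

Tile 6: at (0,0), goal (1,1), distance |0-1|+|0-1| = 2
Tile 1: at (0,1), goal (0,0), distance |0-0|+|1-0| = 1
Tile 5: at (0,2), goal (1,0), distance |0-1|+|2-0| = 3
Tile 9: at (0,3), goal (2,0), distance |0-2|+|3-0| = 5
Tile 15: at (1,0), goal (3,2), distance |1-3|+|0-2| = 4
Tile 2: at (1,1), goal (0,1), distance |1-0|+|1-1| = 1
Tile 3: at (1,2), goal (0,2), distance |1-0|+|2-2| = 1
Tile 13: at (1,3), goal (3,0), distance |1-3|+|3-0| = 5
Tile 8: at (2,0), goal (1,3), distance |2-1|+|0-3| = 4
Tile 7: at (2,1), goal (1,2), distance |2-1|+|1-2| = 2
Tile 14: at (2,2), goal (3,1), distance |2-3|+|2-1| = 2
Tile 10: at (2,3), goal (2,1), distance |2-2|+|3-1| = 2
Tile 12: at (3,0), goal (2,3), distance |3-2|+|0-3| = 4
Tile 11: at (3,1), goal (2,2), distance |3-2|+|1-2| = 2
Tile 4: at (3,3), goal (0,3), distance |3-0|+|3-3| = 3
Sum: 2 + 1 + 3 + 5 + 4 + 1 + 1 + 5 + 4 + 2 + 2 + 2 + 4 + 2 + 3 = 41

Answer: 41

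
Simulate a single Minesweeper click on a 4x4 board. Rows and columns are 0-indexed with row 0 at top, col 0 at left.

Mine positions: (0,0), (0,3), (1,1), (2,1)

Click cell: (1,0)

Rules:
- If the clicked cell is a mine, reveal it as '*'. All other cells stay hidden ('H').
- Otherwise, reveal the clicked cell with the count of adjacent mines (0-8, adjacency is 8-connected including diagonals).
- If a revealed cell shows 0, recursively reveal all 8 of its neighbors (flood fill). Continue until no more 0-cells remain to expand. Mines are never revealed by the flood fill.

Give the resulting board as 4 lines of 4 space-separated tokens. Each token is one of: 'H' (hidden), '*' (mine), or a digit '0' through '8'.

H H H H
3 H H H
H H H H
H H H H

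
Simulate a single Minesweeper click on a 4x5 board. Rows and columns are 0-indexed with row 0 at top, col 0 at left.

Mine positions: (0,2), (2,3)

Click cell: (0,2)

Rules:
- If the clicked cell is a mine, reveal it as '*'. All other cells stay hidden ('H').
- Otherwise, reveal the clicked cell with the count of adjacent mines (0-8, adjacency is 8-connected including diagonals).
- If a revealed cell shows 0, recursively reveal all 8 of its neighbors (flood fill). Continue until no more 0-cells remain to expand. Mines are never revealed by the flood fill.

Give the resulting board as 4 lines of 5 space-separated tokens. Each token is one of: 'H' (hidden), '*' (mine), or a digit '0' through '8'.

H H * H H
H H H H H
H H H H H
H H H H H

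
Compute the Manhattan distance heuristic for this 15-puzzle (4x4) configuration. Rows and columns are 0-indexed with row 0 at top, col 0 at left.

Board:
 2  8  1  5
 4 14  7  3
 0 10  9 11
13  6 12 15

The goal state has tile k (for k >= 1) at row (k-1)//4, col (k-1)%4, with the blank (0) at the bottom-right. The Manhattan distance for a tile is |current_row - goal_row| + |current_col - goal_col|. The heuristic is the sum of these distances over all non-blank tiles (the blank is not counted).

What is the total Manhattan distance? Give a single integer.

Answer: 26

Derivation:
Tile 2: at (0,0), goal (0,1), distance |0-0|+|0-1| = 1
Tile 8: at (0,1), goal (1,3), distance |0-1|+|1-3| = 3
Tile 1: at (0,2), goal (0,0), distance |0-0|+|2-0| = 2
Tile 5: at (0,3), goal (1,0), distance |0-1|+|3-0| = 4
Tile 4: at (1,0), goal (0,3), distance |1-0|+|0-3| = 4
Tile 14: at (1,1), goal (3,1), distance |1-3|+|1-1| = 2
Tile 7: at (1,2), goal (1,2), distance |1-1|+|2-2| = 0
Tile 3: at (1,3), goal (0,2), distance |1-0|+|3-2| = 2
Tile 10: at (2,1), goal (2,1), distance |2-2|+|1-1| = 0
Tile 9: at (2,2), goal (2,0), distance |2-2|+|2-0| = 2
Tile 11: at (2,3), goal (2,2), distance |2-2|+|3-2| = 1
Tile 13: at (3,0), goal (3,0), distance |3-3|+|0-0| = 0
Tile 6: at (3,1), goal (1,1), distance |3-1|+|1-1| = 2
Tile 12: at (3,2), goal (2,3), distance |3-2|+|2-3| = 2
Tile 15: at (3,3), goal (3,2), distance |3-3|+|3-2| = 1
Sum: 1 + 3 + 2 + 4 + 4 + 2 + 0 + 2 + 0 + 2 + 1 + 0 + 2 + 2 + 1 = 26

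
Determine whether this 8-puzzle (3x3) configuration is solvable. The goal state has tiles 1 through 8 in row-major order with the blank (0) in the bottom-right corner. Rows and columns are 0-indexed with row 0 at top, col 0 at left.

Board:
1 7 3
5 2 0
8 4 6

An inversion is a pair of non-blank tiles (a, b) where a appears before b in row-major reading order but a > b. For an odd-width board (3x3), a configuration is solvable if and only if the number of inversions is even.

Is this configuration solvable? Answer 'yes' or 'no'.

Answer: yes

Derivation:
Inversions (pairs i<j in row-major order where tile[i] > tile[j] > 0): 10
10 is even, so the puzzle is solvable.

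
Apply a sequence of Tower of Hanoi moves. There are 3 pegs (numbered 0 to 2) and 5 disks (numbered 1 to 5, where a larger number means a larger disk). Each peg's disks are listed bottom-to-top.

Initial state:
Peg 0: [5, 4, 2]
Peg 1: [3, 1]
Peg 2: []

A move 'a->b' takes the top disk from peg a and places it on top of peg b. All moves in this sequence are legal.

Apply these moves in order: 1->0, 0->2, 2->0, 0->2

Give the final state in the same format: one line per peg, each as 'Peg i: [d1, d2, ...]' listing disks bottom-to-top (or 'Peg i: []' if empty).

After move 1 (1->0):
Peg 0: [5, 4, 2, 1]
Peg 1: [3]
Peg 2: []

After move 2 (0->2):
Peg 0: [5, 4, 2]
Peg 1: [3]
Peg 2: [1]

After move 3 (2->0):
Peg 0: [5, 4, 2, 1]
Peg 1: [3]
Peg 2: []

After move 4 (0->2):
Peg 0: [5, 4, 2]
Peg 1: [3]
Peg 2: [1]

Answer: Peg 0: [5, 4, 2]
Peg 1: [3]
Peg 2: [1]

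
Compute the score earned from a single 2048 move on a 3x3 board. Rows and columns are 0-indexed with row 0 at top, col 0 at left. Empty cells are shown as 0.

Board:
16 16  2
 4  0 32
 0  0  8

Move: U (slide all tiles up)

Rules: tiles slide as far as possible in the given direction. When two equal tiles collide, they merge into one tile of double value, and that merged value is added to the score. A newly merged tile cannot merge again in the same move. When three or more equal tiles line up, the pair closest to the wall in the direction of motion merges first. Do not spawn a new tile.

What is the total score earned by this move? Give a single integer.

Slide up:
col 0: [16, 4, 0] -> [16, 4, 0]  score +0 (running 0)
col 1: [16, 0, 0] -> [16, 0, 0]  score +0 (running 0)
col 2: [2, 32, 8] -> [2, 32, 8]  score +0 (running 0)
Board after move:
16 16  2
 4  0 32
 0  0  8

Answer: 0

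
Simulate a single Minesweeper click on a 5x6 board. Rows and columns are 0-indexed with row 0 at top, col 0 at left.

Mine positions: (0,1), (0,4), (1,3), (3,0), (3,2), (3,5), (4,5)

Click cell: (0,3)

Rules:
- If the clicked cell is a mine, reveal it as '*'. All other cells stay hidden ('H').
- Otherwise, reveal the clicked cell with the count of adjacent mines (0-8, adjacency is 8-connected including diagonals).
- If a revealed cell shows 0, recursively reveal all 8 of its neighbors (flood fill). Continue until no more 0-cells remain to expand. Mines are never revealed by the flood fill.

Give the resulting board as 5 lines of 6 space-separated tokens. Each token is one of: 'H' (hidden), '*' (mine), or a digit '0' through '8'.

H H H 2 H H
H H H H H H
H H H H H H
H H H H H H
H H H H H H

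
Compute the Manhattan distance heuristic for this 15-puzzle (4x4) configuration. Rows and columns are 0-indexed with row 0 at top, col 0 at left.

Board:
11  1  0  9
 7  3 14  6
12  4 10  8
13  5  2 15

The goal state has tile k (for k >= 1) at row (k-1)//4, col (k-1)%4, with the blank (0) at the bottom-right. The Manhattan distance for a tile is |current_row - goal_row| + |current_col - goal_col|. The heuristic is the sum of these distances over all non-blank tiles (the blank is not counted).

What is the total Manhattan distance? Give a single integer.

Tile 11: (0,0)->(2,2) = 4
Tile 1: (0,1)->(0,0) = 1
Tile 9: (0,3)->(2,0) = 5
Tile 7: (1,0)->(1,2) = 2
Tile 3: (1,1)->(0,2) = 2
Tile 14: (1,2)->(3,1) = 3
Tile 6: (1,3)->(1,1) = 2
Tile 12: (2,0)->(2,3) = 3
Tile 4: (2,1)->(0,3) = 4
Tile 10: (2,2)->(2,1) = 1
Tile 8: (2,3)->(1,3) = 1
Tile 13: (3,0)->(3,0) = 0
Tile 5: (3,1)->(1,0) = 3
Tile 2: (3,2)->(0,1) = 4
Tile 15: (3,3)->(3,2) = 1
Sum: 4 + 1 + 5 + 2 + 2 + 3 + 2 + 3 + 4 + 1 + 1 + 0 + 3 + 4 + 1 = 36

Answer: 36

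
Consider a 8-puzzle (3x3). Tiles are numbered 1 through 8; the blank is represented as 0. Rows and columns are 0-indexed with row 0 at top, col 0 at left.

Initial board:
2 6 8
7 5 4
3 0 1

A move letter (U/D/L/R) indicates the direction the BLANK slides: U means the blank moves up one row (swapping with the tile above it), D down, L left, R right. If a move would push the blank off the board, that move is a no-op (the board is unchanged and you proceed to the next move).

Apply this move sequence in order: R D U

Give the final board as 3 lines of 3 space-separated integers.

Answer: 2 6 8
7 5 0
3 1 4

Derivation:
After move 1 (R):
2 6 8
7 5 4
3 1 0

After move 2 (D):
2 6 8
7 5 4
3 1 0

After move 3 (U):
2 6 8
7 5 0
3 1 4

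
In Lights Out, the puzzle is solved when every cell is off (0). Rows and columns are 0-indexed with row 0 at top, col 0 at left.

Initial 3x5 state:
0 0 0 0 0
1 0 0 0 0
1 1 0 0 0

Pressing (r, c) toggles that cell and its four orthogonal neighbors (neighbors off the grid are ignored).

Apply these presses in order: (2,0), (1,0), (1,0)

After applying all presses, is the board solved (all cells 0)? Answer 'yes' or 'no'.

After press 1 at (2,0):
0 0 0 0 0
0 0 0 0 0
0 0 0 0 0

After press 2 at (1,0):
1 0 0 0 0
1 1 0 0 0
1 0 0 0 0

After press 3 at (1,0):
0 0 0 0 0
0 0 0 0 0
0 0 0 0 0

Lights still on: 0

Answer: yes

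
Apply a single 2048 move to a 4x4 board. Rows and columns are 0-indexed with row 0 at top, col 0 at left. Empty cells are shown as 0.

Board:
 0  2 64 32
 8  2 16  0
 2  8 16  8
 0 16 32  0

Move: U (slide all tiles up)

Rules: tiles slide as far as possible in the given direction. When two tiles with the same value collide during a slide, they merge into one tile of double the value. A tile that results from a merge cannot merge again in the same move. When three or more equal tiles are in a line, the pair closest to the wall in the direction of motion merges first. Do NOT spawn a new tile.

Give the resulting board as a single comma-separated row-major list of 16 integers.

Slide up:
col 0: [0, 8, 2, 0] -> [8, 2, 0, 0]
col 1: [2, 2, 8, 16] -> [4, 8, 16, 0]
col 2: [64, 16, 16, 32] -> [64, 32, 32, 0]
col 3: [32, 0, 8, 0] -> [32, 8, 0, 0]

Answer: 8, 4, 64, 32, 2, 8, 32, 8, 0, 16, 32, 0, 0, 0, 0, 0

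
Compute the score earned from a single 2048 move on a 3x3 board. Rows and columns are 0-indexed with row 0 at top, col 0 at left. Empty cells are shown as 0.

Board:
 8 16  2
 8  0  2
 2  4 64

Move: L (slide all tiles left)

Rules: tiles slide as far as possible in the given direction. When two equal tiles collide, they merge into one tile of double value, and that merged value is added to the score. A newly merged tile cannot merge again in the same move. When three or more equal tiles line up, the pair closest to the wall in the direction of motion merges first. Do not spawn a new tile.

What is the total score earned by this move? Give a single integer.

Slide left:
row 0: [8, 16, 2] -> [8, 16, 2]  score +0 (running 0)
row 1: [8, 0, 2] -> [8, 2, 0]  score +0 (running 0)
row 2: [2, 4, 64] -> [2, 4, 64]  score +0 (running 0)
Board after move:
 8 16  2
 8  2  0
 2  4 64

Answer: 0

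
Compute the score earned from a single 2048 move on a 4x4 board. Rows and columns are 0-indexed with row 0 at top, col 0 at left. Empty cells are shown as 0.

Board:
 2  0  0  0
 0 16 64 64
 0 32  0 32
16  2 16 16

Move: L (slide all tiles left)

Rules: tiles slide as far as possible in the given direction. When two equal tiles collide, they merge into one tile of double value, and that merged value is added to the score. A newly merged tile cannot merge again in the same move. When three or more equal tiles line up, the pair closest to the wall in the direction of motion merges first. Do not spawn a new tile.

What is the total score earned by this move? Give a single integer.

Answer: 224

Derivation:
Slide left:
row 0: [2, 0, 0, 0] -> [2, 0, 0, 0]  score +0 (running 0)
row 1: [0, 16, 64, 64] -> [16, 128, 0, 0]  score +128 (running 128)
row 2: [0, 32, 0, 32] -> [64, 0, 0, 0]  score +64 (running 192)
row 3: [16, 2, 16, 16] -> [16, 2, 32, 0]  score +32 (running 224)
Board after move:
  2   0   0   0
 16 128   0   0
 64   0   0   0
 16   2  32   0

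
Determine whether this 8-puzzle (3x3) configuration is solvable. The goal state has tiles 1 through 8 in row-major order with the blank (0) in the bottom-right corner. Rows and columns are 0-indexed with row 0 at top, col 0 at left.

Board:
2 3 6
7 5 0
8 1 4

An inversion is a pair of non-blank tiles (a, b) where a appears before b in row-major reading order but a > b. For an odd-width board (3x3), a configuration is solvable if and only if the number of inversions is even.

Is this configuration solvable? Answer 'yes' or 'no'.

Inversions (pairs i<j in row-major order where tile[i] > tile[j] > 0): 12
12 is even, so the puzzle is solvable.

Answer: yes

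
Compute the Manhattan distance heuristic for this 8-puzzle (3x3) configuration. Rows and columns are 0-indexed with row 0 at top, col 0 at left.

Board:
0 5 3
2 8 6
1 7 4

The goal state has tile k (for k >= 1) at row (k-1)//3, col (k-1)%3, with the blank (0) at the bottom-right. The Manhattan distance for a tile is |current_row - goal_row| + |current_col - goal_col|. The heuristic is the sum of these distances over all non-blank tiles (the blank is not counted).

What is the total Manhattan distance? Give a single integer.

Answer: 10

Derivation:
Tile 5: at (0,1), goal (1,1), distance |0-1|+|1-1| = 1
Tile 3: at (0,2), goal (0,2), distance |0-0|+|2-2| = 0
Tile 2: at (1,0), goal (0,1), distance |1-0|+|0-1| = 2
Tile 8: at (1,1), goal (2,1), distance |1-2|+|1-1| = 1
Tile 6: at (1,2), goal (1,2), distance |1-1|+|2-2| = 0
Tile 1: at (2,0), goal (0,0), distance |2-0|+|0-0| = 2
Tile 7: at (2,1), goal (2,0), distance |2-2|+|1-0| = 1
Tile 4: at (2,2), goal (1,0), distance |2-1|+|2-0| = 3
Sum: 1 + 0 + 2 + 1 + 0 + 2 + 1 + 3 = 10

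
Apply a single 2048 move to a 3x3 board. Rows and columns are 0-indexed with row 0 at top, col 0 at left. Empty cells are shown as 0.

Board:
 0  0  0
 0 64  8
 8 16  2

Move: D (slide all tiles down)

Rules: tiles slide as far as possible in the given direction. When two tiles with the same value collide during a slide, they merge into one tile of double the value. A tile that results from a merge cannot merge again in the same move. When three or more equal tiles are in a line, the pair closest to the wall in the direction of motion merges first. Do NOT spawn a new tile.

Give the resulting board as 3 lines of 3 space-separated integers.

Answer:  0  0  0
 0 64  8
 8 16  2

Derivation:
Slide down:
col 0: [0, 0, 8] -> [0, 0, 8]
col 1: [0, 64, 16] -> [0, 64, 16]
col 2: [0, 8, 2] -> [0, 8, 2]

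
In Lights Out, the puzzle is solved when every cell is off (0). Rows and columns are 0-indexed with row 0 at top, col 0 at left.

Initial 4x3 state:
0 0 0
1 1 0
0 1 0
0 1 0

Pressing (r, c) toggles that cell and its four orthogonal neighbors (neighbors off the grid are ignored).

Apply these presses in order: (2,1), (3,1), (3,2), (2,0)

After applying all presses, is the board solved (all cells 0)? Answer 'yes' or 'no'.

After press 1 at (2,1):
0 0 0
1 0 0
1 0 1
0 0 0

After press 2 at (3,1):
0 0 0
1 0 0
1 1 1
1 1 1

After press 3 at (3,2):
0 0 0
1 0 0
1 1 0
1 0 0

After press 4 at (2,0):
0 0 0
0 0 0
0 0 0
0 0 0

Lights still on: 0

Answer: yes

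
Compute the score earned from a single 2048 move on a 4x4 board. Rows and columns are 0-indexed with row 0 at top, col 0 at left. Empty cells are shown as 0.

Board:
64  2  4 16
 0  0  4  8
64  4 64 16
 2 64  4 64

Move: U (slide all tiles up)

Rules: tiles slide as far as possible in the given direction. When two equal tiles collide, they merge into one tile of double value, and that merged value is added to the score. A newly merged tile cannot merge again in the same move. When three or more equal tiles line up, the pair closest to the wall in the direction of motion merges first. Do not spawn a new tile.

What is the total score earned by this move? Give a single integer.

Answer: 136

Derivation:
Slide up:
col 0: [64, 0, 64, 2] -> [128, 2, 0, 0]  score +128 (running 128)
col 1: [2, 0, 4, 64] -> [2, 4, 64, 0]  score +0 (running 128)
col 2: [4, 4, 64, 4] -> [8, 64, 4, 0]  score +8 (running 136)
col 3: [16, 8, 16, 64] -> [16, 8, 16, 64]  score +0 (running 136)
Board after move:
128   2   8  16
  2   4  64   8
  0  64   4  16
  0   0   0  64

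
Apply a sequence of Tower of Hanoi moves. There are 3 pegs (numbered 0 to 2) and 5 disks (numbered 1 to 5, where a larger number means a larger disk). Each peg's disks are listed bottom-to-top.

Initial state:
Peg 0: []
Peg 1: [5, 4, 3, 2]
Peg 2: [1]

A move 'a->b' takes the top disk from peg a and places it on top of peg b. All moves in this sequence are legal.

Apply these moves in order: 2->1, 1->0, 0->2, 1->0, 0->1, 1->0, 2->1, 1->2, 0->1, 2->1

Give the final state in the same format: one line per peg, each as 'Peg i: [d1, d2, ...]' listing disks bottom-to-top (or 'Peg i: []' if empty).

Answer: Peg 0: []
Peg 1: [5, 4, 3, 2, 1]
Peg 2: []

Derivation:
After move 1 (2->1):
Peg 0: []
Peg 1: [5, 4, 3, 2, 1]
Peg 2: []

After move 2 (1->0):
Peg 0: [1]
Peg 1: [5, 4, 3, 2]
Peg 2: []

After move 3 (0->2):
Peg 0: []
Peg 1: [5, 4, 3, 2]
Peg 2: [1]

After move 4 (1->0):
Peg 0: [2]
Peg 1: [5, 4, 3]
Peg 2: [1]

After move 5 (0->1):
Peg 0: []
Peg 1: [5, 4, 3, 2]
Peg 2: [1]

After move 6 (1->0):
Peg 0: [2]
Peg 1: [5, 4, 3]
Peg 2: [1]

After move 7 (2->1):
Peg 0: [2]
Peg 1: [5, 4, 3, 1]
Peg 2: []

After move 8 (1->2):
Peg 0: [2]
Peg 1: [5, 4, 3]
Peg 2: [1]

After move 9 (0->1):
Peg 0: []
Peg 1: [5, 4, 3, 2]
Peg 2: [1]

After move 10 (2->1):
Peg 0: []
Peg 1: [5, 4, 3, 2, 1]
Peg 2: []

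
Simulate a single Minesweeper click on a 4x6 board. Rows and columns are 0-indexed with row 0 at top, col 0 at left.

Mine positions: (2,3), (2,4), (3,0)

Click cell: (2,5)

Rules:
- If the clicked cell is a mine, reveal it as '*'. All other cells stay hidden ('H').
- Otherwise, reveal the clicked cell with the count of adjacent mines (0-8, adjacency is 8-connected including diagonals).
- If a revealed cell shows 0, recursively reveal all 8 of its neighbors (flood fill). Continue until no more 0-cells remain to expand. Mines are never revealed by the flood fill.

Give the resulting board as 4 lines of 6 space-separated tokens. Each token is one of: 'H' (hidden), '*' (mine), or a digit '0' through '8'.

H H H H H H
H H H H H H
H H H H H 1
H H H H H H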